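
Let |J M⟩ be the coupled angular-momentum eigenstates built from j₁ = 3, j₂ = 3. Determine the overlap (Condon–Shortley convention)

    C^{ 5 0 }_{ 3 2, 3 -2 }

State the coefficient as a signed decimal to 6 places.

triangle: 1!·5!·5!/12! = 14400/479001600
(j±m)!: 5!·1!·1!·5!·5!·5! = 207360000
prefactor² = (2J+1)·Δ·N² = 480000/7
  k=0: +1/(0!·1!·1!·1!·4!·4!) = 1/576
  k=1: −1/(1!·0!·0!·0!·5!·5!) = -1/14400
Σ = 1/600  ⇒  CG² = 480000/7·1/600² = 4/21
CG = +√(4/21) = +0.436436

+0.436436  (= +√(4/21))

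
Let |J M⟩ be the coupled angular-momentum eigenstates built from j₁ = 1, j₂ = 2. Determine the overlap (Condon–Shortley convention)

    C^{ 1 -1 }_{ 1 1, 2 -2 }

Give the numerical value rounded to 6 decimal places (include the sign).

+√(3/5) ≈ +0.774597

triangle: 2!·0!·2!/5! = 4/120
(j±m)!: 2!·0!·0!·4!·0!·2! = 96
prefactor² = (2J+1)·Δ·N² = 48/5
  k=0: +1/(0!·2!·0!·0!·0!·2!) = 1/4
Σ = 1/4  ⇒  CG² = 48/5·1/4² = 3/5
CG = +√(3/5) = +0.774597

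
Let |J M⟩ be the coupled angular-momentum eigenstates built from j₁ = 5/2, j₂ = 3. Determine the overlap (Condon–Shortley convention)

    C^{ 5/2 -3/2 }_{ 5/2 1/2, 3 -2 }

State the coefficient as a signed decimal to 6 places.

√[6·3!2!3!/9! · 3!2!1!5!1!4!] = √(288/7)
  +(−1)^0/∏(0,3,2,1,0,2)! = 1/24  (running 1/24)
  +(−1)^1/∏(1,2,1,0,1,3)! = -1/12  (running -1/24)
⟨..|..⟩ = √(288/7)·(-1/24) = -0.267261

−√(1/14) = -0.267261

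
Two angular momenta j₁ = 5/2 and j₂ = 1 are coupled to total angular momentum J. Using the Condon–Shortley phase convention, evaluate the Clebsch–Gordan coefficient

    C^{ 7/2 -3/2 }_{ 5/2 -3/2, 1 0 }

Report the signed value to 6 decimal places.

+0.690066  (= +√(10/21))

triangle: 0!*5!*2!/8! = 240/40320
(j±m)!: 1!*4!*1!*1!*2!*5! = 5760
prefactor² = (2J+1)*Δ*N² = 1920/7
  k=0: +1/(0!*0!*4!*1!*1!*1!) = 1/24
Σ = 1/24  ⇒  CG² = 1920/7*1/24² = 10/21
CG = +√(10/21) = +0.690066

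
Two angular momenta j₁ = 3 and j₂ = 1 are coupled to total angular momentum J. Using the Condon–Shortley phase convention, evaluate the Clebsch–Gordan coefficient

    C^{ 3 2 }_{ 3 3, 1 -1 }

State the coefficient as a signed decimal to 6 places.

+0.500000  (= +√(1/4))

j₁+j₂−J=1  J+j₁−j₂=5  J−j₁+j₂=1  j₁+j₂+J+1=8
(j₁±m₁, j₂±m₂, J±M) = (6,0,0,2,5,1)
P² = 3600
sum k=0..0:
  [0] +1/120 = 1/120
S = 1/120
C² = P²·S² = 1/4 ; C = +0.500000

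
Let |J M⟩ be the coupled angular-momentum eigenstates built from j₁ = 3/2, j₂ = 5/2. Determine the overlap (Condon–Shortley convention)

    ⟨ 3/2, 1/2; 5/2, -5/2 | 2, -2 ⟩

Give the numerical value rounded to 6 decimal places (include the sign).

+0.690066

j₁+j₂−J=2  J+j₁−j₂=1  J−j₁+j₂=3  j₁+j₂+J+1=7
(j₁±m₁, j₂±m₂, J±M) = (2,1,0,5,0,4)
P² = 480/7
sum k=0..0:
  [0] +1/12 = 1/12
S = 1/12
C² = P²·S² = 10/21 ; C = +0.690066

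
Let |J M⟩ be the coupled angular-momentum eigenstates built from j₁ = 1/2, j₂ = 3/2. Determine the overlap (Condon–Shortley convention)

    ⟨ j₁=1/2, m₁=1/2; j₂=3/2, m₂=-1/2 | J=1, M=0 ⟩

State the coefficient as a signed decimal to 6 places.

√[3·1!0!2!/4! · 1!0!1!2!1!1!] = √(1/2)
  +(−1)^0/∏(0,1,0,1,0,1)! = 1  (running 1)
⟨..|..⟩ = √(1/2)·(1) = +0.707107

+0.707107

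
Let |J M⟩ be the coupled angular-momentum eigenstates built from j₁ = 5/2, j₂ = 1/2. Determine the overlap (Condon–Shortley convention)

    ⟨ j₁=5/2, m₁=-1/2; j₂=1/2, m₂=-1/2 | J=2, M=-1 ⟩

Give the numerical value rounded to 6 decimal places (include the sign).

j₁+j₂−J=1  J+j₁−j₂=4  J−j₁+j₂=0  j₁+j₂+J+1=6
(j₁±m₁, j₂±m₂, J±M) = (2,3,0,1,1,3)
P² = 12
sum k=0..0:
  [0] +1/6 = 1/6
S = 1/6
C² = P²·S² = 1/3 ; C = +0.577350

+0.577350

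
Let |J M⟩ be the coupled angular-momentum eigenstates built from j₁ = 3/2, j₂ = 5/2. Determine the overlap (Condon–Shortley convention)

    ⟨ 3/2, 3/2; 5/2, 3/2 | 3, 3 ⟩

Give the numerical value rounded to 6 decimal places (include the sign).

√[7·1!2!4!/8! · 3!0!4!1!6!0!] = √(864)
  +(−1)^0/∏(0,1,0,4,2,0)! = 1/48  (running 1/48)
⟨..|..⟩ = √(864)·(1/48) = +0.612372

+0.612372  (= +√(3/8))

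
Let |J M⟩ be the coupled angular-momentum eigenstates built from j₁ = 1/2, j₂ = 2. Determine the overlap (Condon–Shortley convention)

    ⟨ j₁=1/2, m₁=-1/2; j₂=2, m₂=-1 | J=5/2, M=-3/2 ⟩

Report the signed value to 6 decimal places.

+0.894427  (= +√(4/5))

√[6·0!1!4!/6! · 0!1!1!3!1!4!] = √(144/5)
  +(−1)^0/∏(0,0,1,1,0,3)! = 1/6  (running 1/6)
⟨..|..⟩ = √(144/5)·(1/6) = +0.894427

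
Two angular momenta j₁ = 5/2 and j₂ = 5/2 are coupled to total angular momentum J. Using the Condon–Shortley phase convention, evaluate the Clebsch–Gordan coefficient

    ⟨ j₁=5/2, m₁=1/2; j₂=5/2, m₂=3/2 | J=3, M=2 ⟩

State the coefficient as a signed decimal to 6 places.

−√(1/12) = -0.288675

√[7·2!3!3!/9! · 3!2!4!1!5!1!] = √(48)
  +(−1)^1/∏(1,1,1,3,2,0)! = -1/12  (running -1/12)
  +(−1)^2/∏(2,0,0,2,3,1)! = 1/24  (running -1/24)
⟨..|..⟩ = √(48)·(-1/24) = -0.288675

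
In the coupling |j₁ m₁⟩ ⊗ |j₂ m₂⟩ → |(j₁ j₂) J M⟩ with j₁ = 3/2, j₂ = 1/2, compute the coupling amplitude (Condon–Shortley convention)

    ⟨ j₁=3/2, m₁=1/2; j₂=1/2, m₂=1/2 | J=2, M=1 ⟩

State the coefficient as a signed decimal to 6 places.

+0.866025

triangle: 0!*3!*1!/5! = 6/120
(j±m)!: 2!*1!*1!*0!*3!*1! = 12
prefactor² = (2J+1)*Δ*N² = 3
  k=0: +1/(0!*0!*1!*1!*2!*0!) = 1/2
Σ = 1/2  ⇒  CG² = 3*1/2² = 3/4
CG = +√(3/4) = +0.866025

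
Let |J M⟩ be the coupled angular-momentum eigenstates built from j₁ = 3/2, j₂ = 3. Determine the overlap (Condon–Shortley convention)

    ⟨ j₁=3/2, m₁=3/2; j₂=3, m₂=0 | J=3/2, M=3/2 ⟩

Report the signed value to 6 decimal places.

j₁+j₂−J=3  J+j₁−j₂=0  J−j₁+j₂=3  j₁+j₂+J+1=7
(j₁±m₁, j₂±m₂, J±M) = (3,0,3,3,3,0)
P² = 1296/35
sum k=0..0:
  [0] +1/36 = 1/36
S = 1/36
C² = P²·S² = 1/35 ; C = +0.169031

+√(1/35) ≈ +0.169031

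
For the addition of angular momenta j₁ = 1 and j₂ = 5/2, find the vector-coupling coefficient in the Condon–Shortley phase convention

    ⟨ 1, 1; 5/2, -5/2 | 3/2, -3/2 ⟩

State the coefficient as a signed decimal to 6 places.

triangle: 2!×0!×3!/6! = 12/720
(j±m)!: 2!×0!×0!×5!×0!×3! = 1440
prefactor² = (2J+1)×Δ×N² = 96
  k=0: +1/(0!×2!×0!×0!×0!×3!) = 1/12
Σ = 1/12  ⇒  CG² = 96×1/12² = 2/3
CG = +√(2/3) = +0.816497

+0.816497  (= +√(2/3))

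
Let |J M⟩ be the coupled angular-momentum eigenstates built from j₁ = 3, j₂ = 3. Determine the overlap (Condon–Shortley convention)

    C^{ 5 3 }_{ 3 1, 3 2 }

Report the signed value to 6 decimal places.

−√(1/6) ≈ -0.408248

√[11·1!5!5!/12! · 4!2!5!1!8!2!] = √(153600)
  +(−1)^0/∏(0,1,2,5,3,0)! = 1/1440  (running 1/1440)
  +(−1)^1/∏(1,0,1,4,4,1)! = -1/576  (running -1/960)
⟨..|..⟩ = √(153600)·(-1/960) = -0.408248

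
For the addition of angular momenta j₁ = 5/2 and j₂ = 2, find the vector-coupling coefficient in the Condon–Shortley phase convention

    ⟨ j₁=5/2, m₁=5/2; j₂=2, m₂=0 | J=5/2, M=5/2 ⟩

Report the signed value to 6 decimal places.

+0.597614

triangle: 2!·3!·2!/8! = 24/40320
(j±m)!: 5!·0!·2!·2!·5!·0! = 57600
prefactor² = (2J+1)·Δ·N² = 1440/7
  k=0: +1/(0!·2!·0!·2!·3!·0!) = 1/24
Σ = 1/24  ⇒  CG² = 1440/7·1/24² = 5/14
CG = +√(5/14) = +0.597614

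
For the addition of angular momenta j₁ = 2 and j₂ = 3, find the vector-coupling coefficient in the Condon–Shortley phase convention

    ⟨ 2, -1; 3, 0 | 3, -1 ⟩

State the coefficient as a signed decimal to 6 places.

j₁+j₂−J=2  J+j₁−j₂=2  J−j₁+j₂=4  j₁+j₂+J+1=9
(j₁±m₁, j₂±m₂, J±M) = (1,3,3,3,2,4)
P² = 96/5
sum k=1..2:
  [1] −1/8 = -1/8
  [2] +1/12 = 1/12
S = -1/24
C² = P²·S² = 1/30 ; C = -0.182574

-0.182574  (= −√(1/30))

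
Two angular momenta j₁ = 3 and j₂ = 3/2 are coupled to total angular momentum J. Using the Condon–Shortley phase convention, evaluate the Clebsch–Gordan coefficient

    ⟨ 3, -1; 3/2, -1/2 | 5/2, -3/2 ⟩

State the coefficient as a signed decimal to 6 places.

−√(7/20) = -0.591608

j₁+j₂−J=2  J+j₁−j₂=4  J−j₁+j₂=1  j₁+j₂+J+1=8
(j₁±m₁, j₂±m₂, J±M) = (2,4,1,2,1,4)
P² = 576/35
sum k=0..1:
  [0] +1/48 = 1/48
  [1] −1/6 = -1/6
S = -7/48
C² = P²·S² = 7/20 ; C = -0.591608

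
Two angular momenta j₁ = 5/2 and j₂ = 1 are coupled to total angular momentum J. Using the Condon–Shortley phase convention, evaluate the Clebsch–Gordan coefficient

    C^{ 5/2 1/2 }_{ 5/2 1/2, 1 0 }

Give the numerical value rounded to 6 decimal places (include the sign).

+0.169031  (= +√(1/35))

√[6·1!4!1!/7! · 3!2!1!1!3!2!] = √(144/35)
  +(−1)^0/∏(0,1,2,1,2,0)! = 1/4  (running 1/4)
  +(−1)^1/∏(1,0,1,0,3,1)! = -1/6  (running 1/12)
⟨..|..⟩ = √(144/35)·(1/12) = +0.169031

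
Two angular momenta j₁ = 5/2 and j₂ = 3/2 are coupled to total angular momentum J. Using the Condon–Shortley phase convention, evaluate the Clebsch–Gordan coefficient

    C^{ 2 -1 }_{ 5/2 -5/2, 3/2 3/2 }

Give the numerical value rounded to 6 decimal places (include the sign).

+√(5/14) = +0.597614

triangle: 2!·3!·1!/7! = 12/5040
(j±m)!: 0!·5!·3!·0!·1!·3! = 4320
prefactor² = (2J+1)·Δ·N² = 360/7
  k=2: +1/(2!·0!·3!·1!·0!·0!) = 1/12
Σ = 1/12  ⇒  CG² = 360/7·1/12² = 5/14
CG = +√(5/14) = +0.597614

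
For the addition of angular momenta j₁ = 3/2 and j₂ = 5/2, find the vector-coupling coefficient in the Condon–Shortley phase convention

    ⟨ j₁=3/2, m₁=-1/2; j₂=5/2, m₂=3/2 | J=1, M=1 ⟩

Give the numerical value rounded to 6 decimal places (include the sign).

√[3·3!0!2!/6! · 1!2!4!1!2!0!] = √(24/5)
  +(−1)^2/∏(2,1,0,2,0,0)! = 1/4  (running 1/4)
⟨..|..⟩ = √(24/5)·(1/4) = +0.547723

+0.547723  (= +√(3/10))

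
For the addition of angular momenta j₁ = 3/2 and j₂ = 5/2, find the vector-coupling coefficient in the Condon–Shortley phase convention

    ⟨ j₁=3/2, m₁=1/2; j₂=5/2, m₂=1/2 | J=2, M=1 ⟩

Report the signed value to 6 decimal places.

triangle: 2!·1!·3!/7! = 12/5040
(j±m)!: 2!·1!·3!·2!·3!·1! = 144
prefactor² = (2J+1)·Δ·N² = 12/7
  k=0: +1/(0!·2!·1!·3!·0!·0!) = 1/12
  k=1: −1/(1!·1!·0!·2!·1!·1!) = -1/2
Σ = -5/12  ⇒  CG² = 12/7·(-5/12)² = 25/84
CG = −√(25/84) = -0.545545

-0.545545  (= −√(25/84))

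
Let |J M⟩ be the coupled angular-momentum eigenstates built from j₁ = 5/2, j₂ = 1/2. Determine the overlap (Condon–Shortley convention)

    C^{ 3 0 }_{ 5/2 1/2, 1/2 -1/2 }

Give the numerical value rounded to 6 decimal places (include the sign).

triangle: 0!*5!*1!/7! = 120/5040
(j±m)!: 3!*2!*0!*1!*3!*3! = 432
prefactor² = (2J+1)*Δ*N² = 72
  k=0: +1/(0!*0!*2!*0!*3!*1!) = 1/12
Σ = 1/12  ⇒  CG² = 72*1/12² = 1/2
CG = +√(1/2) = +0.707107

+√(1/2) ≈ +0.707107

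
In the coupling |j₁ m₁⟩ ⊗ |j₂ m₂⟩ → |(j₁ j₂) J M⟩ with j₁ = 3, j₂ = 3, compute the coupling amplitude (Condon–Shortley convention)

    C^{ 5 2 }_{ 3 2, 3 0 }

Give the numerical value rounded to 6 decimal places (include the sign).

j₁+j₂−J=1  J+j₁−j₂=5  J−j₁+j₂=5  j₁+j₂+J+1=12
(j₁±m₁, j₂±m₂, J±M) = (5,1,3,3,7,3)
P² = 43200
sum k=0..1:
  [0] +1/288 = 1/288
  [1] −1/1440 = -1/1440
S = 1/360
C² = P²·S² = 1/3 ; C = +0.577350

+√(1/3) = +0.577350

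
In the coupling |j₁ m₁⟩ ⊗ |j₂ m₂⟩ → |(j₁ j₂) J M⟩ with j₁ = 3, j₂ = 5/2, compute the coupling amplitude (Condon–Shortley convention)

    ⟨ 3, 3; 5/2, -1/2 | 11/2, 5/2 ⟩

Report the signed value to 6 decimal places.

+√(2/33) ≈ +0.246183

triangle: 0!*6!*5!/12! = 86400/479001600
(j±m)!: 6!*0!*2!*3!*8!*3! = 2090188800
prefactor² = (2J+1)*Δ*N² = 49766400/11
  k=0: +1/(0!*0!*0!*2!*6!*3!) = 1/8640
Σ = 1/8640  ⇒  CG² = 49766400/11*1/8640² = 2/33
CG = +√(2/33) = +0.246183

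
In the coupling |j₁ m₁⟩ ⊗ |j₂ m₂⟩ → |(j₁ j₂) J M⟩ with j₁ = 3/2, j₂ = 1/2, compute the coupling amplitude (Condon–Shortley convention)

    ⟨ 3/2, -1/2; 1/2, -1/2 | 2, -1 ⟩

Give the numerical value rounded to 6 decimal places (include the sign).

+0.866025  (= +√(3/4))

√[5·0!3!1!/5! · 1!2!0!1!1!3!] = √(3)
  +(−1)^0/∏(0,0,2,0,1,1)! = 1/2  (running 1/2)
⟨..|..⟩ = √(3)·(1/2) = +0.866025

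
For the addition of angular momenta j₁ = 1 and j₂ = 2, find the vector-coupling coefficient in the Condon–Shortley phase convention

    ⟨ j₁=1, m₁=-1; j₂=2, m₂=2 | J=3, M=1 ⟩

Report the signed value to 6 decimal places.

+0.258199

j₁+j₂−J=0  J+j₁−j₂=2  J−j₁+j₂=4  j₁+j₂+J+1=7
(j₁±m₁, j₂±m₂, J±M) = (0,2,4,0,4,2)
P² = 768/5
sum k=0..0:
  [0] +1/48 = 1/48
S = 1/48
C² = P²·S² = 1/15 ; C = +0.258199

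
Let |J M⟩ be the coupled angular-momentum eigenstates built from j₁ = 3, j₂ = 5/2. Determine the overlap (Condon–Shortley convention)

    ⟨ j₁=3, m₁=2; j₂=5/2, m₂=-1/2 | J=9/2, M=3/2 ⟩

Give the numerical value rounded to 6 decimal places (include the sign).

+0.604815  (= +√(169/462))

j₁+j₂−J=1  J+j₁−j₂=5  J−j₁+j₂=4  j₁+j₂+J+1=11
(j₁±m₁, j₂±m₂, J±M) = (5,1,2,3,6,3)
P² = 345600/77
sum k=0..1:
  [0] +1/96 = 1/96
  [1] −1/720 = -1/720
S = 13/1440
C² = P²·S² = 169/462 ; C = +0.604815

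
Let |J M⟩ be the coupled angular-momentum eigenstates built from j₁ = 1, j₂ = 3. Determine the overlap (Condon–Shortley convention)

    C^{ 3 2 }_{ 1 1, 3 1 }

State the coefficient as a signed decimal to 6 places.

triangle: 1!×1!×5!/8! = 120/40320
(j±m)!: 2!×0!×4!×2!×5!×1! = 11520
prefactor² = (2J+1)×Δ×N² = 240
  k=0: +1/(0!×1!×0!×4!×1!×1!) = 1/24
Σ = 1/24  ⇒  CG² = 240×1/24² = 5/12
CG = +√(5/12) = +0.645497

+0.645497  (= +√(5/12))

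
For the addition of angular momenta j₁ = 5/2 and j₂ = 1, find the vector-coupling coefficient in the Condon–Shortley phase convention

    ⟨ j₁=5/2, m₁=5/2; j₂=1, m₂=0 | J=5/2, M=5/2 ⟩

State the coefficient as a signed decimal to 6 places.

+√(5/7) ≈ +0.845154

√[6·1!4!1!/7! · 5!0!1!1!5!0!] = √(2880/7)
  +(−1)^0/∏(0,1,0,1,4,0)! = 1/24  (running 1/24)
⟨..|..⟩ = √(2880/7)·(1/24) = +0.845154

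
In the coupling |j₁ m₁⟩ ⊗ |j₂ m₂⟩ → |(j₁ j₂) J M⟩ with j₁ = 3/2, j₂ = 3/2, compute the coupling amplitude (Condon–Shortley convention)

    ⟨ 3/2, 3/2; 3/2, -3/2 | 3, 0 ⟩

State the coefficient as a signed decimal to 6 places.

√[7·0!3!3!/7! · 3!0!0!3!3!3!] = √(324/5)
  +(−1)^0/∏(0,0,0,0,3,3)! = 1/36  (running 1/36)
⟨..|..⟩ = √(324/5)·(1/36) = +0.223607

+√(1/20) ≈ +0.223607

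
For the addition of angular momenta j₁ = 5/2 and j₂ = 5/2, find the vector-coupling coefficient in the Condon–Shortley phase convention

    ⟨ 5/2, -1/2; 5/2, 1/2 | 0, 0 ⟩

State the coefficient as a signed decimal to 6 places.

−√(1/6) = -0.408248

j₁+j₂−J=5  J+j₁−j₂=0  J−j₁+j₂=0  j₁+j₂+J+1=6
(j₁±m₁, j₂±m₂, J±M) = (2,3,3,2,0,0)
P² = 24
sum k=3..3:
  [3] −1/12 = -1/12
S = -1/12
C² = P²·S² = 1/6 ; C = -0.408248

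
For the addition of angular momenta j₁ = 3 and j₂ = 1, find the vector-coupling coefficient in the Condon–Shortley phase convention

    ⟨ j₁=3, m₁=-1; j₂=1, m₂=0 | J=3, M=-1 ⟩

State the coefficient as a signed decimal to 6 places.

√[7·1!5!1!/8! · 2!4!1!1!2!4!] = √(48)
  +(−1)^0/∏(0,1,4,1,1,0)! = 1/24  (running 1/24)
  +(−1)^1/∏(1,0,3,0,2,1)! = -1/12  (running -1/24)
⟨..|..⟩ = √(48)·(-1/24) = -0.288675

-0.288675  (= −√(1/12))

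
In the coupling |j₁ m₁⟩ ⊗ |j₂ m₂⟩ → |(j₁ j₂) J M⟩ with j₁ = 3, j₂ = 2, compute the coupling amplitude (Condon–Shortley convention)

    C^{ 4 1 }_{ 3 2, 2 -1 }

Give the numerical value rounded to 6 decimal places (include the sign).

+√(7/20) = +0.591608

j₁+j₂−J=1  J+j₁−j₂=5  J−j₁+j₂=3  j₁+j₂+J+1=10
(j₁±m₁, j₂±m₂, J±M) = (5,1,1,3,5,3)
P² = 6480/7
sum k=0..1:
  [0] +1/48 = 1/48
  [1] −1/720 = -1/720
S = 7/360
C² = P²·S² = 7/20 ; C = +0.591608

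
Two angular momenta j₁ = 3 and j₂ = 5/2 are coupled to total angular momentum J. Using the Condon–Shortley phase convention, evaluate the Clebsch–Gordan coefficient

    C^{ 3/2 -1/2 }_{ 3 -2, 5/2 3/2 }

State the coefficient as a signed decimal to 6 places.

triangle: 4!·2!·1!/8! = 48/40320
(j±m)!: 1!·5!·4!·1!·1!·2! = 5760
prefactor² = (2J+1)·Δ·N² = 192/7
  k=3: −1/(3!·1!·2!·1!·0!·0!) = -1/12
  k=4: +1/(4!·0!·1!·0!·1!·1!) = 1/24
Σ = -1/24  ⇒  CG² = 192/7·(-1/24)² = 1/21
CG = −√(1/21) = -0.218218

-0.218218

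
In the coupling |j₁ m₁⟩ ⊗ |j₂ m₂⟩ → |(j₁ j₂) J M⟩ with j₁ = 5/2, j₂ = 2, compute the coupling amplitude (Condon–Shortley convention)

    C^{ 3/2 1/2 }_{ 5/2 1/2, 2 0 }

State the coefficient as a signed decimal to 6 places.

j₁+j₂−J=3  J+j₁−j₂=2  J−j₁+j₂=1  j₁+j₂+J+1=7
(j₁±m₁, j₂±m₂, J±M) = (3,2,2,2,2,1)
P² = 32/35
sum k=1..2:
  [1] −1/2 = -1/2
  [2] +1/4 = 1/4
S = -1/4
C² = P²·S² = 2/35 ; C = -0.239046

-0.239046  (= −√(2/35))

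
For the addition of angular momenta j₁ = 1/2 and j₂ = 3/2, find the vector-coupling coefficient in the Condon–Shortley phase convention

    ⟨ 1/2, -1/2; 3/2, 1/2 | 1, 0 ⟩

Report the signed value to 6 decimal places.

-0.707107  (= −√(1/2))

triangle: 1!*0!*2!/4! = 2/24
(j±m)!: 0!*1!*2!*1!*1!*1! = 2
prefactor² = (2J+1)*Δ*N² = 1/2
  k=1: −1/(1!*0!*0!*1!*0!*1!) = -1
Σ = -1  ⇒  CG² = 1/2*(-1)² = 1/2
CG = −√(1/2) = -0.707107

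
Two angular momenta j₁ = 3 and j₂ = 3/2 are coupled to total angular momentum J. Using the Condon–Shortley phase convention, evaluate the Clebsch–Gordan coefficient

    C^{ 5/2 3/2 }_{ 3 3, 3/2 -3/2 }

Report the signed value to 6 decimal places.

+0.566947  (= +√(9/28))

triangle: 2!×4!×1!/8! = 48/40320
(j±m)!: 6!×0!×0!×3!×4!×1! = 103680
prefactor² = (2J+1)×Δ×N² = 5184/7
  k=0: +1/(0!×2!×0!×0!×4!×1!) = 1/48
Σ = 1/48  ⇒  CG² = 5184/7×1/48² = 9/28
CG = +√(9/28) = +0.566947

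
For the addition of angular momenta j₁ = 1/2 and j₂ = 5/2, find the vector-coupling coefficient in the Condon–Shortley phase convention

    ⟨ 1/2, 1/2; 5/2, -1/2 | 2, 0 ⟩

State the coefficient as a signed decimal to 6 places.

triangle: 1!×0!×4!/6! = 24/720
(j±m)!: 1!×0!×2!×3!×2!×2! = 48
prefactor² = (2J+1)×Δ×N² = 8
  k=0: +1/(0!×1!×0!×2!×0!×2!) = 1/4
Σ = 1/4  ⇒  CG² = 8×1/4² = 1/2
CG = +√(1/2) = +0.707107

+0.707107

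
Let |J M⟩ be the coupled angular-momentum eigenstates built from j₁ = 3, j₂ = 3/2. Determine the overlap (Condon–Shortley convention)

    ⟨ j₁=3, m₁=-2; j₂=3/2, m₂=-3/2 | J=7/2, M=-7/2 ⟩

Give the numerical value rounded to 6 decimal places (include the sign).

+0.577350  (= +√(1/3))

j₁+j₂−J=1  J+j₁−j₂=5  J−j₁+j₂=2  j₁+j₂+J+1=9
(j₁±m₁, j₂±m₂, J±M) = (1,5,0,3,0,7)
P² = 19200
sum k=0..0:
  [0] +1/240 = 1/240
S = 1/240
C² = P²·S² = 1/3 ; C = +0.577350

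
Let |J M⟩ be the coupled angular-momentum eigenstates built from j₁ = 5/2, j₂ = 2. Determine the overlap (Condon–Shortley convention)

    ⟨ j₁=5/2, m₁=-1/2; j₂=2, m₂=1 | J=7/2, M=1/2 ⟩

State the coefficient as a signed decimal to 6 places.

−√(14/45) ≈ -0.557773

j₁+j₂−J=1  J+j₁−j₂=4  J−j₁+j₂=3  j₁+j₂+J+1=9
(j₁±m₁, j₂±m₂, J±M) = (2,3,3,1,4,3)
P² = 1152/35
sum k=0..1:
  [0] +1/36 = 1/36
  [1] −1/8 = -1/8
S = -7/72
C² = P²·S² = 14/45 ; C = -0.557773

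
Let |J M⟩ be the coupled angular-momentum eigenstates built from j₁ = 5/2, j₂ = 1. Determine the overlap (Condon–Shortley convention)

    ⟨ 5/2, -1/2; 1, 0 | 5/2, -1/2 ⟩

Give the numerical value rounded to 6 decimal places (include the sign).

√[6·1!4!1!/7! · 2!3!1!1!2!3!] = √(144/35)
  +(−1)^0/∏(0,1,3,1,1,0)! = 1/6  (running 1/6)
  +(−1)^1/∏(1,0,2,0,2,1)! = -1/4  (running -1/12)
⟨..|..⟩ = √(144/35)·(-1/12) = -0.169031

−√(1/35) ≈ -0.169031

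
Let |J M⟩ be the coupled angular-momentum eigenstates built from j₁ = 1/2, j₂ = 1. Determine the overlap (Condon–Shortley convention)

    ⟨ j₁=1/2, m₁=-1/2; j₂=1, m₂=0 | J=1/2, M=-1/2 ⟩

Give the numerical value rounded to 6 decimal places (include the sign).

-0.577350

triangle: 1!×0!×1!/3! = 1/6
(j±m)!: 0!×1!×1!×1!×0!×1! = 1
prefactor² = (2J+1)×Δ×N² = 1/3
  k=1: −1/(1!×0!×0!×0!×0!×1!) = -1
Σ = -1  ⇒  CG² = 1/3×(-1)² = 1/3
CG = −√(1/3) = -0.577350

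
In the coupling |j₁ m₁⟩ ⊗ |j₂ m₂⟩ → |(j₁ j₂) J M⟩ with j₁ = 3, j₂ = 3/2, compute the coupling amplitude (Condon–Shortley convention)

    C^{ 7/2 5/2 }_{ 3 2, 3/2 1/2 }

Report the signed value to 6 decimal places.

j₁+j₂−J=1  J+j₁−j₂=5  J−j₁+j₂=2  j₁+j₂+J+1=9
(j₁±m₁, j₂±m₂, J±M) = (5,1,2,1,6,1)
P² = 6400/7
sum k=0..1:
  [0] +1/48 = 1/48
  [1] −1/120 = -1/120
S = 1/80
C² = P²·S² = 1/7 ; C = +0.377964

+√(1/7) = +0.377964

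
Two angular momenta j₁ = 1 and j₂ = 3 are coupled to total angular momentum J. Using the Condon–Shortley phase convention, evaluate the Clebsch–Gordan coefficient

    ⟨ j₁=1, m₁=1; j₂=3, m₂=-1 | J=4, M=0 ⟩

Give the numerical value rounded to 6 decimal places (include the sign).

+√(3/14) ≈ +0.462910

triangle: 0!·2!·6!/9! = 1440/362880
(j±m)!: 2!·0!·2!·4!·4!·4! = 55296
prefactor² = (2J+1)·Δ·N² = 13824/7
  k=0: +1/(0!·0!·0!·2!·2!·4!) = 1/96
Σ = 1/96  ⇒  CG² = 13824/7·1/96² = 3/14
CG = +√(3/14) = +0.462910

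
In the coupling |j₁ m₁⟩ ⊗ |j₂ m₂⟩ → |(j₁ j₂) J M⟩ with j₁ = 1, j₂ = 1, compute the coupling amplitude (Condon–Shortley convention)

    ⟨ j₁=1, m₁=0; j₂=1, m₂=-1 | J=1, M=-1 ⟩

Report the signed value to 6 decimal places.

√[3·1!1!1!/4! · 1!1!0!2!0!2!] = √(1/2)
  +(−1)^0/∏(0,1,1,0,0,1)! = 1  (running 1)
⟨..|..⟩ = √(1/2)·(1) = +0.707107

+0.707107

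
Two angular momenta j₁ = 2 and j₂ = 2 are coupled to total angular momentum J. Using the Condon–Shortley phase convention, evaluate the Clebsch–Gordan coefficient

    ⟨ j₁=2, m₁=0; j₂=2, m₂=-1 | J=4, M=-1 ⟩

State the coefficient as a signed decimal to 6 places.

+0.654654  (= +√(3/7))

triangle: 0!×4!×4!/9! = 576/362880
(j±m)!: 2!×2!×1!×3!×3!×5! = 17280
prefactor² = (2J+1)×Δ×N² = 1728/7
  k=0: +1/(0!×0!×2!×1!×2!×3!) = 1/24
Σ = 1/24  ⇒  CG² = 1728/7×1/24² = 3/7
CG = +√(3/7) = +0.654654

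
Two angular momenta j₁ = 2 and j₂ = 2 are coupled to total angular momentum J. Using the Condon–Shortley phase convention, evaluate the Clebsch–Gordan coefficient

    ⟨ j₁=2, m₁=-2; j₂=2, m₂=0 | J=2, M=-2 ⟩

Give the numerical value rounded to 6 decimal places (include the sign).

j₁+j₂−J=2  J+j₁−j₂=2  J−j₁+j₂=2  j₁+j₂+J+1=7
(j₁±m₁, j₂±m₂, J±M) = (0,4,2,2,0,4)
P² = 128/7
sum k=2..2:
  [2] +1/8 = 1/8
S = 1/8
C² = P²·S² = 2/7 ; C = +0.534522

+0.534522  (= +√(2/7))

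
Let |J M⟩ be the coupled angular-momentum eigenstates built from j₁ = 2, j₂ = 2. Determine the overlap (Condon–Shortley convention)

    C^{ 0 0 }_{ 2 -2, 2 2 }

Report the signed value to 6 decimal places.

+√(1/5) = +0.447214

j₁+j₂−J=4  J+j₁−j₂=0  J−j₁+j₂=0  j₁+j₂+J+1=5
(j₁±m₁, j₂±m₂, J±M) = (0,4,4,0,0,0)
P² = 576/5
sum k=4..4:
  [4] +1/24 = 1/24
S = 1/24
C² = P²·S² = 1/5 ; C = +0.447214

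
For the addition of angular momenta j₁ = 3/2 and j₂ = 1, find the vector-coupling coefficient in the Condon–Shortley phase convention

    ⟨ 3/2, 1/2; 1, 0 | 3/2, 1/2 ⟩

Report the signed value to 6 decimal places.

+√(1/15) ≈ +0.258199

triangle: 1!×2!×1!/5! = 2/120
(j±m)!: 2!×1!×1!×1!×2!×1! = 4
prefactor² = (2J+1)×Δ×N² = 4/15
  k=0: +1/(0!×1!×1!×1!×1!×0!) = 1
  k=1: −1/(1!×0!×0!×0!×2!×1!) = -1/2
Σ = 1/2  ⇒  CG² = 4/15×1/2² = 1/15
CG = +√(1/15) = +0.258199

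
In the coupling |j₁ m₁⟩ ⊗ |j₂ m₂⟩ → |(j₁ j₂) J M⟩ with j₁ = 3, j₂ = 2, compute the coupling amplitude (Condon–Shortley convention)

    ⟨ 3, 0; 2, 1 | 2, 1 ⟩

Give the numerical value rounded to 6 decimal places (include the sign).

j₁+j₂−J=3  J+j₁−j₂=3  J−j₁+j₂=1  j₁+j₂+J+1=8
(j₁±m₁, j₂±m₂, J±M) = (3,3,3,1,3,1)
P² = 81/14
sum k=2..3:
  [2] +1/4 = 1/4
  [3] −1/36 = -1/36
S = 2/9
C² = P²·S² = 2/7 ; C = +0.534522

+0.534522  (= +√(2/7))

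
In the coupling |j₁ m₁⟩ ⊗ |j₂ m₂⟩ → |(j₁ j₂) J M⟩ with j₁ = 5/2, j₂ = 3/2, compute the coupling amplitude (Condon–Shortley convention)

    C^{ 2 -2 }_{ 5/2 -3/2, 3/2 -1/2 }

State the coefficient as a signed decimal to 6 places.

√[5·2!3!1!/7! · 1!4!1!2!0!4!] = √(96/7)
  +(−1)^1/∏(1,1,3,0,0,1)! = -1/6  (running -1/6)
⟨..|..⟩ = √(96/7)·(-1/6) = -0.617213

-0.617213  (= −√(8/21))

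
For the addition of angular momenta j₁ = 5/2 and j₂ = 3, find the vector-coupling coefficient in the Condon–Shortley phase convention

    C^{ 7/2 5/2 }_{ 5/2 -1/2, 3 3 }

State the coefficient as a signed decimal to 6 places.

+√(3/7) = +0.654654

√[8·2!3!4!/10! · 2!3!6!0!6!1!] = √(27648/7)
  +(−1)^2/∏(2,0,1,4,2,0)! = 1/96  (running 1/96)
⟨..|..⟩ = √(27648/7)·(1/96) = +0.654654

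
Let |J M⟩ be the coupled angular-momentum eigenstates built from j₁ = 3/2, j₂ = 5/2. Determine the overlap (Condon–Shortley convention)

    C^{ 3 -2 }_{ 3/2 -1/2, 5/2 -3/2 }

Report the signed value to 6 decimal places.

+√(1/12) = +0.288675

√[7·1!2!4!/8! · 1!2!1!4!1!5!] = √(48)
  +(−1)^0/∏(0,1,2,1,0,3)! = 1/12  (running 1/12)
  +(−1)^1/∏(1,0,1,0,1,4)! = -1/24  (running 1/24)
⟨..|..⟩ = √(48)·(1/24) = +0.288675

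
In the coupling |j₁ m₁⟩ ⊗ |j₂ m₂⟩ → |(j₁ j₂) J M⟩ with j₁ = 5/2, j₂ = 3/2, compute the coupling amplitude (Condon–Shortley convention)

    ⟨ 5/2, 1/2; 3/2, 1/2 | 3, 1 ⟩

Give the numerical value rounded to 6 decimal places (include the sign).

j₁+j₂−J=1  J+j₁−j₂=4  J−j₁+j₂=2  j₁+j₂+J+1=8
(j₁±m₁, j₂±m₂, J±M) = (3,2,2,1,4,2)
P² = 48/5
sum k=0..1:
  [0] +1/8 = 1/8
  [1] −1/6 = -1/6
S = -1/24
C² = P²·S² = 1/60 ; C = -0.129099

−√(1/60) = -0.129099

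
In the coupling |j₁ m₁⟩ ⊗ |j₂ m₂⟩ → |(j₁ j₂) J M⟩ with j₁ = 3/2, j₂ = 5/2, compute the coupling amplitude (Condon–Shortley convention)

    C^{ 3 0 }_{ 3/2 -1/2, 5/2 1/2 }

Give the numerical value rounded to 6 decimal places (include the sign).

-0.447214  (= −√(1/5))

j₁+j₂−J=1  J+j₁−j₂=2  J−j₁+j₂=4  j₁+j₂+J+1=8
(j₁±m₁, j₂±m₂, J±M) = (1,2,3,2,3,3)
P² = 36/5
sum k=0..1:
  [0] +1/12 = 1/12
  [1] −1/4 = -1/4
S = -1/6
C² = P²·S² = 1/5 ; C = -0.447214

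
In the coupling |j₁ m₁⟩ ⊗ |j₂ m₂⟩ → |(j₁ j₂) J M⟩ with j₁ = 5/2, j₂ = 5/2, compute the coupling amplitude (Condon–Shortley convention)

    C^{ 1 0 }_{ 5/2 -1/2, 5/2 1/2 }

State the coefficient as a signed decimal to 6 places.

triangle: 4!×1!×1!/7! = 24/5040
(j±m)!: 2!×3!×3!×2!×1!×1! = 144
prefactor² = (2J+1)×Δ×N² = 72/35
  k=2: +1/(2!×2!×1!×1!×0!×0!) = 1/4
  k=3: −1/(3!×1!×0!×0!×1!×1!) = -1/6
Σ = 1/12  ⇒  CG² = 72/35×1/12² = 1/70
CG = +√(1/70) = +0.119523

+√(1/70) ≈ +0.119523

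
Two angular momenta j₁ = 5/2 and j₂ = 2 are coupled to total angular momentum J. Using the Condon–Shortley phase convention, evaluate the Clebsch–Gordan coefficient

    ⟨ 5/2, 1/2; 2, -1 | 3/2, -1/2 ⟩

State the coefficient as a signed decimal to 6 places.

j₁+j₂−J=3  J+j₁−j₂=2  J−j₁+j₂=1  j₁+j₂+J+1=7
(j₁±m₁, j₂±m₂, J±M) = (3,2,1,3,1,2)
P² = 48/35
sum k=0..1:
  [0] +1/12 = 1/12
  [1] −1/2 = -1/2
S = -5/12
C² = P²·S² = 5/21 ; C = -0.487950

−√(5/21) = -0.487950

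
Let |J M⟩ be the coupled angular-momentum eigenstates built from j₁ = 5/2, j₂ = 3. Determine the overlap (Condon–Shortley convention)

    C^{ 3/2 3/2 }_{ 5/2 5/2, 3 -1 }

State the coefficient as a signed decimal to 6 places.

triangle: 4!×1!×2!/8! = 48/40320
(j±m)!: 5!×0!×2!×4!×3!×0! = 34560
prefactor² = (2J+1)×Δ×N² = 1152/7
  k=0: +1/(0!×4!×0!×2!×1!×0!) = 1/48
Σ = 1/48  ⇒  CG² = 1152/7×1/48² = 1/14
CG = +√(1/14) = +0.267261

+0.267261  (= +√(1/14))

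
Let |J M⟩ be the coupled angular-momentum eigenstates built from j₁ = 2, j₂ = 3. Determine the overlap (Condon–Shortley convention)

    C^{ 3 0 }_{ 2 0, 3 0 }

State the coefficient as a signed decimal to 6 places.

−√(4/15) = -0.516398

triangle: 2!·2!·4!/9! = 96/362880
(j±m)!: 2!·2!·3!·3!·3!·3! = 5184
prefactor² = (2J+1)·Δ·N² = 48/5
  k=0: +1/(0!·2!·2!·3!·0!·1!) = 1/24
  k=1: −1/(1!·1!·1!·2!·1!·2!) = -1/4
  k=2: +1/(2!·0!·0!·1!·2!·3!) = 1/24
Σ = -1/6  ⇒  CG² = 48/5·(-1/6)² = 4/15
CG = −√(4/15) = -0.516398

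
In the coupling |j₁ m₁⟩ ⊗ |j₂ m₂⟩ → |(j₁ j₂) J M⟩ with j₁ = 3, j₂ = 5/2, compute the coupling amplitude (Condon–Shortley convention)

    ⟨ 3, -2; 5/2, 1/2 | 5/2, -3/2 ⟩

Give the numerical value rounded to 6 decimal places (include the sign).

+0.267261

j₁+j₂−J=3  J+j₁−j₂=3  J−j₁+j₂=2  j₁+j₂+J+1=9
(j₁±m₁, j₂±m₂, J±M) = (1,5,3,2,1,4)
P² = 288/7
sum k=2..3:
  [2] +1/12 = 1/12
  [3] −1/24 = -1/24
S = 1/24
C² = P²·S² = 1/14 ; C = +0.267261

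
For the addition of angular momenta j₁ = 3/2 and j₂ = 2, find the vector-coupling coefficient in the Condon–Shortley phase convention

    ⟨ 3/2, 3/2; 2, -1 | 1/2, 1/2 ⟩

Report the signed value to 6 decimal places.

j₁+j₂−J=3  J+j₁−j₂=0  J−j₁+j₂=1  j₁+j₂+J+1=5
(j₁±m₁, j₂±m₂, J±M) = (3,0,1,3,1,0)
P² = 18/5
sum k=0..0:
  [0] +1/6 = 1/6
S = 1/6
C² = P²·S² = 1/10 ; C = +0.316228

+√(1/10) = +0.316228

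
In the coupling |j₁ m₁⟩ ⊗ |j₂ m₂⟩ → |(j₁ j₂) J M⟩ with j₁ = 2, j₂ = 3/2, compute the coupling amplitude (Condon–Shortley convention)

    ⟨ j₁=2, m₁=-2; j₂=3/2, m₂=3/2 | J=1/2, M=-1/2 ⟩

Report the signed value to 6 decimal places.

−√(2/5) = -0.632456

triangle: 3!×1!×0!/5! = 6/120
(j±m)!: 0!×4!×3!×0!×0!×1! = 144
prefactor² = (2J+1)×Δ×N² = 72/5
  k=3: −1/(3!×0!×1!×0!×0!×0!) = -1/6
Σ = -1/6  ⇒  CG² = 72/5×(-1/6)² = 2/5
CG = −√(2/5) = -0.632456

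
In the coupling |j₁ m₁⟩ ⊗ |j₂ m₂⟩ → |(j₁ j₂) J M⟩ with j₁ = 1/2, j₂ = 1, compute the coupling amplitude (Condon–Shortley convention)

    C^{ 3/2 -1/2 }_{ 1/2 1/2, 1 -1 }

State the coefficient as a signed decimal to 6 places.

triangle: 0!×1!×2!/4! = 2/24
(j±m)!: 1!×0!×0!×2!×1!×2! = 4
prefactor² = (2J+1)×Δ×N² = 4/3
  k=0: +1/(0!×0!×0!×0!×1!×2!) = 1/2
Σ = 1/2  ⇒  CG² = 4/3×1/2² = 1/3
CG = +√(1/3) = +0.577350

+√(1/3) ≈ +0.577350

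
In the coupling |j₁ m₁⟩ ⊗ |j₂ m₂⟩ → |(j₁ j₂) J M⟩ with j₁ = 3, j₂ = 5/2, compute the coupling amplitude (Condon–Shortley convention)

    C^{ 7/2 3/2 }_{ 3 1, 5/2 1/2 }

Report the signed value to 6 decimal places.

j₁+j₂−J=2  J+j₁−j₂=4  J−j₁+j₂=3  j₁+j₂+J+1=10
(j₁±m₁, j₂±m₂, J±M) = (4,2,3,2,5,2)
P² = 3072/35
sum k=0..2:
  [0] +1/48 = 1/48
  [1] −1/12 = -1/12
  [2] +1/96 = 1/96
S = -5/96
C² = P²·S² = 5/21 ; C = -0.487950

-0.487950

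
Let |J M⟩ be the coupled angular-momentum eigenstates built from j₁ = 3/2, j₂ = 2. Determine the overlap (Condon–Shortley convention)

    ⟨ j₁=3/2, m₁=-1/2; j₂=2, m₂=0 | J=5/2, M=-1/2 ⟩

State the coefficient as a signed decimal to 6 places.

−√(3/35) ≈ -0.292770

√[6·1!2!3!/7! · 1!2!2!2!2!3!] = √(48/35)
  +(−1)^0/∏(0,1,2,2,0,1)! = 1/4  (running 1/4)
  +(−1)^1/∏(1,0,1,1,1,2)! = -1/2  (running -1/4)
⟨..|..⟩ = √(48/35)·(-1/4) = -0.292770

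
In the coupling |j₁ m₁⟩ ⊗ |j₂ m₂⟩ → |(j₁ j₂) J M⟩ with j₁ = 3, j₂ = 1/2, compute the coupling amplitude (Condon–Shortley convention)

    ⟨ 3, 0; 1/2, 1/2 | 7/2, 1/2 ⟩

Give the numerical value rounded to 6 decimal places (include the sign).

+√(4/7) ≈ +0.755929

triangle: 0!×6!×1!/8! = 720/40320
(j±m)!: 3!×3!×1!×0!×4!×3! = 5184
prefactor² = (2J+1)×Δ×N² = 5184/7
  k=0: +1/(0!×0!×3!×1!×3!×0!) = 1/36
Σ = 1/36  ⇒  CG² = 5184/7×1/36² = 4/7
CG = +√(4/7) = +0.755929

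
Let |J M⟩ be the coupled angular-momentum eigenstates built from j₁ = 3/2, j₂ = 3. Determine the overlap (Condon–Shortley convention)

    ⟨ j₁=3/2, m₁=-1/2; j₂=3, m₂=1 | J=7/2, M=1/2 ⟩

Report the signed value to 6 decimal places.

−√(2/7) = -0.534522

√[8·1!2!5!/9! · 1!2!4!2!4!3!] = √(512/7)
  +(−1)^0/∏(0,1,2,4,0,1)! = 1/48  (running 1/48)
  +(−1)^1/∏(1,0,1,3,1,2)! = -1/12  (running -1/16)
⟨..|..⟩ = √(512/7)·(-1/16) = -0.534522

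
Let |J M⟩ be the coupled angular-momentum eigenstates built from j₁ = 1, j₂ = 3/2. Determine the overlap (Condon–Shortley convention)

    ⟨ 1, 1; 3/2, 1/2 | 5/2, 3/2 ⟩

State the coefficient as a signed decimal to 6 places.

+0.774597

triangle: 0!·2!·3!/6! = 12/720
(j±m)!: 2!·0!·2!·1!·4!·1! = 96
prefactor² = (2J+1)·Δ·N² = 48/5
  k=0: +1/(0!·0!·0!·2!·2!·1!) = 1/4
Σ = 1/4  ⇒  CG² = 48/5·1/4² = 3/5
CG = +√(3/5) = +0.774597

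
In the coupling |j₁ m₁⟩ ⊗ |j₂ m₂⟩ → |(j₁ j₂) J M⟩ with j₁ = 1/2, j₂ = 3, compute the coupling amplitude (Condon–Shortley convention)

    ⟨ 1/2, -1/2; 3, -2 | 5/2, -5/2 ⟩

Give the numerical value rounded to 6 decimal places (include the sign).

√[6·1!0!5!/7! · 0!1!1!5!0!5!] = √(14400/7)
  +(−1)^1/∏(1,0,0,0,0,5)! = -1/120  (running -1/120)
⟨..|..⟩ = √(14400/7)·(-1/120) = -0.377964

-0.377964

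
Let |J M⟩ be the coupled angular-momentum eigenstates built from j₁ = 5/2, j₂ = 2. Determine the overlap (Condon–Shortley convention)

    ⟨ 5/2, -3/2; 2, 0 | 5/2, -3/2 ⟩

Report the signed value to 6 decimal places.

√[6·2!3!2!/8! · 1!4!2!2!1!4!] = √(288/35)
  +(−1)^1/∏(1,1,3,1,0,1)! = -1/6  (running -1/6)
  +(−1)^2/∏(2,0,2,0,1,2)! = 1/8  (running -1/24)
⟨..|..⟩ = √(288/35)·(-1/24) = -0.119523

−√(1/70) ≈ -0.119523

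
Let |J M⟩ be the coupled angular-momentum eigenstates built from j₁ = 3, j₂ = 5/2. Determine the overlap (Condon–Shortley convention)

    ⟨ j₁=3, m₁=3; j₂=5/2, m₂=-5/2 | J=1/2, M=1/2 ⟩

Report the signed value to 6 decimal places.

+√(2/7) = +0.534522

triangle: 5!*1!*0!/7! = 120/5040
(j±m)!: 6!*0!*0!*5!*1!*0! = 86400
prefactor² = (2J+1)*Δ*N² = 28800/7
  k=0: +1/(0!*5!*0!*0!*1!*0!) = 1/120
Σ = 1/120  ⇒  CG² = 28800/7*1/120² = 2/7
CG = +√(2/7) = +0.534522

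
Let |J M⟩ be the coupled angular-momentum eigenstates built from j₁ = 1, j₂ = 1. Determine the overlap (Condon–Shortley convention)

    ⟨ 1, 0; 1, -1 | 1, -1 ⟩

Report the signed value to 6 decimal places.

+√(1/2) = +0.707107

triangle: 1!·1!·1!/4! = 1/24
(j±m)!: 1!·1!·0!·2!·0!·2! = 4
prefactor² = (2J+1)·Δ·N² = 1/2
  k=0: +1/(0!·1!·1!·0!·0!·1!) = 1
Σ = 1  ⇒  CG² = 1/2·1² = 1/2
CG = +√(1/2) = +0.707107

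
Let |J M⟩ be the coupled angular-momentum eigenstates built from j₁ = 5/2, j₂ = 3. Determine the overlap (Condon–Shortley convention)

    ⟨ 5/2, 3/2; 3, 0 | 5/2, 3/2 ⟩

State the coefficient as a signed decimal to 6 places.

j₁+j₂−J=3  J+j₁−j₂=2  J−j₁+j₂=3  j₁+j₂+J+1=9
(j₁±m₁, j₂±m₂, J±M) = (4,1,3,3,4,1)
P² = 864/35
sum k=0..1:
  [0] +1/36 = 1/36
  [1] −1/8 = -1/8
S = -7/72
C² = P²·S² = 7/30 ; C = -0.483046

−√(7/30) = -0.483046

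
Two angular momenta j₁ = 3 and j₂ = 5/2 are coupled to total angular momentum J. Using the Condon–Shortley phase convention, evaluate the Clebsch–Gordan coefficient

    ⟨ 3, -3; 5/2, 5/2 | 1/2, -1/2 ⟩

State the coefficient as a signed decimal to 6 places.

−√(2/7) = -0.534522

j₁+j₂−J=5  J+j₁−j₂=1  J−j₁+j₂=0  j₁+j₂+J+1=7
(j₁±m₁, j₂±m₂, J±M) = (0,6,5,0,0,1)
P² = 28800/7
sum k=5..5:
  [5] −1/120 = -1/120
S = -1/120
C² = P²·S² = 2/7 ; C = -0.534522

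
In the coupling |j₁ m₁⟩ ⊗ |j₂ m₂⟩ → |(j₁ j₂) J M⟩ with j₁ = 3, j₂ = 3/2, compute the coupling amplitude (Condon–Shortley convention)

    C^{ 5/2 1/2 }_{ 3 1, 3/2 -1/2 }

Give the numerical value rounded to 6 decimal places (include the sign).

-0.119523

j₁+j₂−J=2  J+j₁−j₂=4  J−j₁+j₂=1  j₁+j₂+J+1=8
(j₁±m₁, j₂±m₂, J±M) = (4,2,1,2,3,2)
P² = 288/35
sum k=0..1:
  [0] +1/8 = 1/8
  [1] −1/6 = -1/6
S = -1/24
C² = P²·S² = 1/70 ; C = -0.119523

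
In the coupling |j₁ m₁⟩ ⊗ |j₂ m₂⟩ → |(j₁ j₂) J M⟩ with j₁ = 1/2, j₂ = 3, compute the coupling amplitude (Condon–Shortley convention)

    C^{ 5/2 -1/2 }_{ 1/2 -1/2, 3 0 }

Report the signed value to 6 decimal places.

-0.654654  (= −√(3/7))

triangle: 1!*0!*5!/7! = 120/5040
(j±m)!: 0!*1!*3!*3!*2!*3! = 432
prefactor² = (2J+1)*Δ*N² = 432/7
  k=1: −1/(1!*0!*0!*2!*0!*3!) = -1/12
Σ = -1/12  ⇒  CG² = 432/7*(-1/12)² = 3/7
CG = −√(3/7) = -0.654654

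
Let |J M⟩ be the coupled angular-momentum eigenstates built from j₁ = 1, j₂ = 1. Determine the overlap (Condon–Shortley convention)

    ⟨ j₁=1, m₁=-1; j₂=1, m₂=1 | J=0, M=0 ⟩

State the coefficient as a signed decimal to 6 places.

triangle: 2!×0!×0!/3! = 2/6
(j±m)!: 0!×2!×2!×0!×0!×0! = 4
prefactor² = (2J+1)×Δ×N² = 4/3
  k=2: +1/(2!×0!×0!×0!×0!×0!) = 1/2
Σ = 1/2  ⇒  CG² = 4/3×1/2² = 1/3
CG = +√(1/3) = +0.577350

+0.577350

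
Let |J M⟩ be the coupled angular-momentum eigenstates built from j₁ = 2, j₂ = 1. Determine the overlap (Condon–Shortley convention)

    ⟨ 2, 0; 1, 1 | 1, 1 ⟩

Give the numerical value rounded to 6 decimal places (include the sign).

j₁+j₂−J=2  J+j₁−j₂=2  J−j₁+j₂=0  j₁+j₂+J+1=5
(j₁±m₁, j₂±m₂, J±M) = (2,2,2,0,2,0)
P² = 8/5
sum k=2..2:
  [2] +1/4 = 1/4
S = 1/4
C² = P²·S² = 1/10 ; C = +0.316228

+√(1/10) = +0.316228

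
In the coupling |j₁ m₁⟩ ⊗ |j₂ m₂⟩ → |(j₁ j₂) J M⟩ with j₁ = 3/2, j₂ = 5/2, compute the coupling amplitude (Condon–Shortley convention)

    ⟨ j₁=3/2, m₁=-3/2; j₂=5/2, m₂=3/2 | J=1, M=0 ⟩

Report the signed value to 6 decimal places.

−√(1/5) = -0.447214

triangle: 3!×0!×2!/6! = 12/720
(j±m)!: 0!×3!×4!×1!×1!×1! = 144
prefactor² = (2J+1)×Δ×N² = 36/5
  k=3: −1/(3!×0!×0!×1!×0!×1!) = -1/6
Σ = -1/6  ⇒  CG² = 36/5×(-1/6)² = 1/5
CG = −√(1/5) = -0.447214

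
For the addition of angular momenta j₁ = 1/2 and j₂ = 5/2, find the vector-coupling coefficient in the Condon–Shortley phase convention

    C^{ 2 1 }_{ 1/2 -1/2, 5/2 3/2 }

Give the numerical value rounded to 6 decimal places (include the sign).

triangle: 1!·0!·4!/6! = 24/720
(j±m)!: 0!·1!·4!·1!·3!·1! = 144
prefactor² = (2J+1)·Δ·N² = 24
  k=1: −1/(1!·0!·0!·3!·0!·1!) = -1/6
Σ = -1/6  ⇒  CG² = 24·(-1/6)² = 2/3
CG = −√(2/3) = -0.816497

-0.816497  (= −√(2/3))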